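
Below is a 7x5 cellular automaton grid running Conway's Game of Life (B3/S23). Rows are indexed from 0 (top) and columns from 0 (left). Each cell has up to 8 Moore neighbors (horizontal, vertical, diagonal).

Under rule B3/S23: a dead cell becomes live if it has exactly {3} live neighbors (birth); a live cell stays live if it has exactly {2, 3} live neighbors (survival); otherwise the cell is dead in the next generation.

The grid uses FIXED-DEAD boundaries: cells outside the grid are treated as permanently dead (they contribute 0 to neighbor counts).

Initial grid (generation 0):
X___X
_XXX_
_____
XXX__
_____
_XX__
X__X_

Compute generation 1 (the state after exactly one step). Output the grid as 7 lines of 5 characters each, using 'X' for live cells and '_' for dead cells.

Simulating step by step:
Generation 0 (given above): 12 live cells
Generation 1: 14 live cells
(generation 1 grid is the final answer)

Answer: _XXX_
_XXX_
X__X_
_X___
X____
_XX__
_XX__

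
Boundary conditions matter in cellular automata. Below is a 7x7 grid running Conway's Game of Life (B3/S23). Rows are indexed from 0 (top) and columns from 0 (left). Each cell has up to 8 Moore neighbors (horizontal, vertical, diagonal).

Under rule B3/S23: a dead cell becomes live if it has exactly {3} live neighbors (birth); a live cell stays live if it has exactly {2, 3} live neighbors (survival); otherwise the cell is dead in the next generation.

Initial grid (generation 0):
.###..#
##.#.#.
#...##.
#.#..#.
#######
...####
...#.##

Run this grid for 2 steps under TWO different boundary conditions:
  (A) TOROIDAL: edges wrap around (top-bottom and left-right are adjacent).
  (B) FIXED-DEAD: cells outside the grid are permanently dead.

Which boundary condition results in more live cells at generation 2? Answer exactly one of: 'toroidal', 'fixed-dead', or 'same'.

Answer: fixed-dead

Derivation:
Under TOROIDAL boundary, generation 2:
..#.#..
.#.#..#
.###..#
.###...
.......
.......
..#....
Population = 13

Under FIXED-DEAD boundary, generation 2:
######.
#.....#
#.##.##
#.##...
#......
.......
.......
Population = 17

Comparison: toroidal=13, fixed-dead=17 -> fixed-dead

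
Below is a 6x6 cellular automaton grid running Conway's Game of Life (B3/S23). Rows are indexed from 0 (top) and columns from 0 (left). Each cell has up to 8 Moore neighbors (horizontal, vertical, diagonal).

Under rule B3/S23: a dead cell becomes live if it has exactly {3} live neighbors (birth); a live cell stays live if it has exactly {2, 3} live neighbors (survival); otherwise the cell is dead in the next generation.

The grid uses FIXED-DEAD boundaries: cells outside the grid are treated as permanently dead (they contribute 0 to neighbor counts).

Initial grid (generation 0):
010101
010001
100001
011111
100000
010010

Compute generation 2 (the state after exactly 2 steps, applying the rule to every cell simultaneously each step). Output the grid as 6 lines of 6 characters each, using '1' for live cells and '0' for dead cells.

Simulating step by step:
Generation 0 (given above): 15 live cells
Generation 1: 17 live cells
001010
111001
100101
111111
100001
000000
Generation 2: 14 live cells
(generation 2 grid is the final answer)

Answer: 001100
101001
000001
101101
101101
000000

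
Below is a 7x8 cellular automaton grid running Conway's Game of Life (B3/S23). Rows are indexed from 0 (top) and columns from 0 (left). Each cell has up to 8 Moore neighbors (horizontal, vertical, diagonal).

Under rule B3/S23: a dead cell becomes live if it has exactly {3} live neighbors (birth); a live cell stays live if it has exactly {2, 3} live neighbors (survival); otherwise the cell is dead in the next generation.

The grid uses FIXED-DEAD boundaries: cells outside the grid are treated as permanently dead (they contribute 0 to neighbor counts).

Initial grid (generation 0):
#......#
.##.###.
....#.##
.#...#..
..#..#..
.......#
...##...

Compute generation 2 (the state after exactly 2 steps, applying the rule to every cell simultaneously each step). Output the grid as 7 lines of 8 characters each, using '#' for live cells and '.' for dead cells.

Answer: ..#.##..
##....#.
.#......
..#.###.
...#....
........
........

Derivation:
Simulating step by step:
Generation 0 (given above): 17 live cells
Generation 1: 16 live cells
.#...##.
.#.##...
.####..#
....##..
......#.
...##...
........
Generation 2: 12 live cells
(generation 2 grid is the final answer)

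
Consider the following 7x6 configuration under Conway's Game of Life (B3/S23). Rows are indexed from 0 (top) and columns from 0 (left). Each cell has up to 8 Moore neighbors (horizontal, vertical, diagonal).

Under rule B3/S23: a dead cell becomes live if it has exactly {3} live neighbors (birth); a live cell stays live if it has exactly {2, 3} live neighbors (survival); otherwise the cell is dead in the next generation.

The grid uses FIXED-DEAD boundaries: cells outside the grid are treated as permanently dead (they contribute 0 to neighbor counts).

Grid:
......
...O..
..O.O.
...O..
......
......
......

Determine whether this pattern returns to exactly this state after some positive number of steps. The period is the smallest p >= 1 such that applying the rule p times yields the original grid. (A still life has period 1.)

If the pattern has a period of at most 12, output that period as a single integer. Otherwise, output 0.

Simulating and comparing each generation to the original:
Gen 0 (original, given above): 4 live cells
Gen 1: 4 live cells, MATCHES original -> period = 1

Answer: 1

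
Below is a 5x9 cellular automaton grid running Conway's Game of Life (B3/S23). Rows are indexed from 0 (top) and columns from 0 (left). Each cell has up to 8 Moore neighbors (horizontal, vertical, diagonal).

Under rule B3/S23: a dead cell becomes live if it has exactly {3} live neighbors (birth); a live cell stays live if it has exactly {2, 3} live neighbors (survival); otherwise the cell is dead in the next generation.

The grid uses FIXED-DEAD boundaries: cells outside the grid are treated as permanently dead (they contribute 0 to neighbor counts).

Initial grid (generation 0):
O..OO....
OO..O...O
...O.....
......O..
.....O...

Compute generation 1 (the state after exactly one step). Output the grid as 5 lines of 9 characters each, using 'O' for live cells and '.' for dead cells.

Simulating step by step:
Generation 0 (given above): 10 live cells
Generation 1: 8 live cells
(generation 1 grid is the final answer)

Answer: OO.OO....
OOO.O....
.........
.........
.........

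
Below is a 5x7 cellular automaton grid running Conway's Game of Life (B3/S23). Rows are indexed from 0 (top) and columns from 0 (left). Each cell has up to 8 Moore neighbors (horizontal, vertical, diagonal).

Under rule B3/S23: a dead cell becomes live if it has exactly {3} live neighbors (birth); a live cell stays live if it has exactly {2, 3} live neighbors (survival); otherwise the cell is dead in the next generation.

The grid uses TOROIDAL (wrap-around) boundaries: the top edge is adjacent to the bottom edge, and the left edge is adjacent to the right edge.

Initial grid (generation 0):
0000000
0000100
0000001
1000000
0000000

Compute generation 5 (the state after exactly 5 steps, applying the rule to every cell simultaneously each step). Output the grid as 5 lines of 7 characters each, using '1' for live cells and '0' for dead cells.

Simulating step by step:
Generation 0 (given above): 3 live cells
Generation 1: 0 live cells
0000000
0000000
0000000
0000000
0000000
Generation 2: 0 live cells
0000000
0000000
0000000
0000000
0000000
Generation 3: 0 live cells
0000000
0000000
0000000
0000000
0000000
Generation 4: 0 live cells
0000000
0000000
0000000
0000000
0000000
Generation 5: 0 live cells
(generation 5 grid is the final answer)

Answer: 0000000
0000000
0000000
0000000
0000000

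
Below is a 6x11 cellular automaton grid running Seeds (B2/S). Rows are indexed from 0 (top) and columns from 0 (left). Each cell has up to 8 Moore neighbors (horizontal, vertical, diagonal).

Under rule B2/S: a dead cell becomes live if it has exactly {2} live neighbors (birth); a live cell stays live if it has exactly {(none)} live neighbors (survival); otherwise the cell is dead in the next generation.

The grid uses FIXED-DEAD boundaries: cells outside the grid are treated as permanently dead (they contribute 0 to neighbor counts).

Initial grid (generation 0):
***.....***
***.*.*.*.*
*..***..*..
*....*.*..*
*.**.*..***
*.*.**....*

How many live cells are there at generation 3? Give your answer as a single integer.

Answer: 3

Derivation:
Simulating step by step:
Generation 0 (given above): 34 live cells
Generation 1: 5 live cells
.....*.....
...........
..........*
...........
.......*...
......*.*..
Generation 2: 2 live cells
...........
...........
...........
...........
......*.*..
...........
Generation 3: 3 live cells
...........
...........
...........
.......*...
.......*...
.......*...
Population at generation 3: 3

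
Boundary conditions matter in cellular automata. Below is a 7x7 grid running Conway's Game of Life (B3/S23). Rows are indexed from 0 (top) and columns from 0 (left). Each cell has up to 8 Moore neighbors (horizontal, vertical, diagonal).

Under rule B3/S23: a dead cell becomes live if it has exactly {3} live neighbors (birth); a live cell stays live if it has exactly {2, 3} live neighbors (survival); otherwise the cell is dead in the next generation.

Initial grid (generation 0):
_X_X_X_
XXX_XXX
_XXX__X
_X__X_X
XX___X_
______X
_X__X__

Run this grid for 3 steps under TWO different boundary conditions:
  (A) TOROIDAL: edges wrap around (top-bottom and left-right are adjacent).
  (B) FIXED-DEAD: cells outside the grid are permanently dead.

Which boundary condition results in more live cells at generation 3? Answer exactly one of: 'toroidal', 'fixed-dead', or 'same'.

Answer: fixed-dead

Derivation:
Under TOROIDAL boundary, generation 3:
_X___X_
_______
_______
_______
_XXX___
X___X__
X____X_
Population = 9

Under FIXED-DEAD boundary, generation 3:
XX___XX
XX____X
______X
_X____X
X_X___X
X_X__XX
_______
Population = 17

Comparison: toroidal=9, fixed-dead=17 -> fixed-dead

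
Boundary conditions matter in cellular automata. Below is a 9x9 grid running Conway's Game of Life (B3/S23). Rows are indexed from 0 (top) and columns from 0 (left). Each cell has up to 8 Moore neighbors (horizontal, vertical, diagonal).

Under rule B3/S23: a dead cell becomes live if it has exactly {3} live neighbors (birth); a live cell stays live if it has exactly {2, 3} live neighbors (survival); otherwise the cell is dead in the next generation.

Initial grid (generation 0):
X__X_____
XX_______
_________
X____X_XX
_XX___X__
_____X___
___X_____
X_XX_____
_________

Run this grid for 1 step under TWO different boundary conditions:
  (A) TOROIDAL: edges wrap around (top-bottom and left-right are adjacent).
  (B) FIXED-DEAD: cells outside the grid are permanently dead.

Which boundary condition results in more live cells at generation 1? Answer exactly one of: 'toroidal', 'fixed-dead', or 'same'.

Under TOROIDAL boundary, generation 1:
XX_______
XX_______
_X_______
XX____XXX
XX___XXXX
__X______
__XXX____
__XX_____
_XXX_____
Population = 25

Under FIXED-DEAD boundary, generation 1:
XX_______
XX_______
XX_______
_X____XX_
_X___XXX_
__X______
__XXX____
__XX_____
_________
Population = 19

Comparison: toroidal=25, fixed-dead=19 -> toroidal

Answer: toroidal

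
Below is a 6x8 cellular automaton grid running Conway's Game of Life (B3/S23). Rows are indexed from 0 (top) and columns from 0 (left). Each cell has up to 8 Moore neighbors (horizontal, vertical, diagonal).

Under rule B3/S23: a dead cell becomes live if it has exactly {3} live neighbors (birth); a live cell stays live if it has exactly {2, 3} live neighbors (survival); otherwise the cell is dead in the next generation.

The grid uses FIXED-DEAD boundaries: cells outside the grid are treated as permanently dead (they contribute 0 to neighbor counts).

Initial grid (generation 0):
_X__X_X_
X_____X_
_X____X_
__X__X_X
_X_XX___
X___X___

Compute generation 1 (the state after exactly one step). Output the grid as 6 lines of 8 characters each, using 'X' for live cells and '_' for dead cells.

Simulating step by step:
Generation 0 (given above): 15 live cells
Generation 1: 22 live cells
(generation 1 grid is the final answer)

Answer: _____X__
XX____XX
_X___XXX
_XXXXXX_
_XXXXX__
___XX___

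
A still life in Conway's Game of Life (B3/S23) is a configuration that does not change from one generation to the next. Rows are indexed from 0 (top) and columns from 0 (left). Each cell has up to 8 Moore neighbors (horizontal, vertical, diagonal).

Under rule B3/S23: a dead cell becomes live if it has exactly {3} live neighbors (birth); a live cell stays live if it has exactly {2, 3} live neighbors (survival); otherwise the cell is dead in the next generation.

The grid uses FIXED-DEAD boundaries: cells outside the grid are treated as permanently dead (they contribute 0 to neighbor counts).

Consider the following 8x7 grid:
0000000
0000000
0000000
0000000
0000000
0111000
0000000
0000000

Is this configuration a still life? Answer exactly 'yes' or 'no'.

Answer: no

Derivation:
Compute generation 1 and compare to generation 0 (given above):
Generation 1:
0000000
0000000
0000000
0000000
0010000
0010000
0010000
0000000
Cell (4,2) differs: gen0=0 vs gen1=1 -> NOT a still life.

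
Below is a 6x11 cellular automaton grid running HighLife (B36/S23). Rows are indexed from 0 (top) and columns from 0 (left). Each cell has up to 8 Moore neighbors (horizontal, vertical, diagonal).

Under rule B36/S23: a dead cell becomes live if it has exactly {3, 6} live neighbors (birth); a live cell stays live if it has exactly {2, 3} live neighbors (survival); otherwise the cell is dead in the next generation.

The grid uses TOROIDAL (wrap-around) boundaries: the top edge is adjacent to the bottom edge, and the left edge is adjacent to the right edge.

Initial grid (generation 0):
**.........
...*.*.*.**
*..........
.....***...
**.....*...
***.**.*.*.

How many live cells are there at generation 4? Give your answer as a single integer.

Answer: 22

Derivation:
Simulating step by step:
Generation 0 (given above): 21 live cells
Generation 1: 23 live cells
...*.*...*.
.*........*
....**.**.*
**....**...
*.*.*.**..*
..*...*.*..
Generation 2: 29 live cells
..*......*.
*....**.*.*
.*...*.****
.*.**....*.
*.**....*.*
.**.*.*.***
Generation 3: 22 live cells
..**..*....
**...**..*.
.**..*.*...
.*.**..*...
.....*.***.
.......**..
Generation 4: 22 live cells
.**..**.*..
*..***.*...
...*.*.**..
.*.***.*...
....*....*.
.........*.
Population at generation 4: 22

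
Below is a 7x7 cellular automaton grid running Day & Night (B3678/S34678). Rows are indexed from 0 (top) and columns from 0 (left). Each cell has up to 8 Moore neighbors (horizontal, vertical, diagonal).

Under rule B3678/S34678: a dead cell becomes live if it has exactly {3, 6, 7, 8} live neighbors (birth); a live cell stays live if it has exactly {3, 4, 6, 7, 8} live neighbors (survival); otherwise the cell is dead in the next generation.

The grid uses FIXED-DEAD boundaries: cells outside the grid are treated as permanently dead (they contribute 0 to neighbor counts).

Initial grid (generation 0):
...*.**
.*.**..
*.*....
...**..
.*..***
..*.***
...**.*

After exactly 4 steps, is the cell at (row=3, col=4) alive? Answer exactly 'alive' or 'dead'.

Answer: alive

Derivation:
Simulating step by step:
Generation 0 (given above): 21 live cells
Generation 1: 17 live cells
..*....
...***.
.**....
.****..
..*..**
.....**
...**..
Generation 2: 18 live cells
...**..
.*.*...
.*.*.*.
.*.*.*.
.**..**
...*.**
.....*.
Generation 3: 17 live cells
..*....
...*...
*.*....
***..*.
..**.**
..*..**
....*.*
Generation 4: 12 live cells
.......
.**....
..**...
..*.*.*
..**.**
......*
.......

Cell (3,4) at generation 4: 1 -> alive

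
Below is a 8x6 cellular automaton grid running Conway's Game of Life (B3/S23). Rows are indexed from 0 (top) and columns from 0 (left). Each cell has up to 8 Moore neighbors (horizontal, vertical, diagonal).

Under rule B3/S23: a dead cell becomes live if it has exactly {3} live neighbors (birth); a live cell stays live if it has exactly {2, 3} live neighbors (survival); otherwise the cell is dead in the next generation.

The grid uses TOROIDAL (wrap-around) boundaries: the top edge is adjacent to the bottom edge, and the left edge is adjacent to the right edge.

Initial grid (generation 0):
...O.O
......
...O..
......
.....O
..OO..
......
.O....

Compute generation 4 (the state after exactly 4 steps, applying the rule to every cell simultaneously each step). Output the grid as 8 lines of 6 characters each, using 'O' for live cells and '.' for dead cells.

Answer: ......
......
......
......
......
......
......
......

Derivation:
Simulating step by step:
Generation 0 (given above): 7 live cells
Generation 1: 2 live cells
......
....O.
......
......
......
......
..O...
......
Generation 2: 0 live cells
......
......
......
......
......
......
......
......
Generation 3: 0 live cells
......
......
......
......
......
......
......
......
Generation 4: 0 live cells
(generation 4 grid is the final answer)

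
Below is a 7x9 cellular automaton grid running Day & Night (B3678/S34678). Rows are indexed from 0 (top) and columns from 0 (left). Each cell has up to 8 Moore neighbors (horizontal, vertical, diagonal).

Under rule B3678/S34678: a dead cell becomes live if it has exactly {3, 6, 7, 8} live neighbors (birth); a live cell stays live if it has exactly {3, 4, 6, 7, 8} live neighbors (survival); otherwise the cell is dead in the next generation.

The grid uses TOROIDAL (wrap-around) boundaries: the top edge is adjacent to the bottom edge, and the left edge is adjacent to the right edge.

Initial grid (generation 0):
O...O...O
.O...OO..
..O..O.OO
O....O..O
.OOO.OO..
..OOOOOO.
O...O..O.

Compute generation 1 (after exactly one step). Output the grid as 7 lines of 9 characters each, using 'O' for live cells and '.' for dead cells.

Answer: OO....OOO
....OOO..
.O..OO.OO
O..O.O..O
OOOOO...O
..O....OO
.O..O..O.

Derivation:
Simulating step by step:
Generation 0 (given above): 27 live cells
Generation 1: 29 live cells
(generation 1 grid is the final answer)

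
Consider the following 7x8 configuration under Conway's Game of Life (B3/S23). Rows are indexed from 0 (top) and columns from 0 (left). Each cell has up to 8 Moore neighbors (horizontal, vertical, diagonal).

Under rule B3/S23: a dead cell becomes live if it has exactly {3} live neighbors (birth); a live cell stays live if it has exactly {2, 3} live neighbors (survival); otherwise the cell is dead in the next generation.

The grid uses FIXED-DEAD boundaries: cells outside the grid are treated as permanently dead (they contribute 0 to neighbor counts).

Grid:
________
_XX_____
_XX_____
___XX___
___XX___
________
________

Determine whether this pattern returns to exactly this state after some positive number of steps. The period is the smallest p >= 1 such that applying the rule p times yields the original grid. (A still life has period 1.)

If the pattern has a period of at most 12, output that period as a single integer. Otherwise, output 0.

Answer: 2

Derivation:
Simulating and comparing each generation to the original:
Gen 0 (original, given above): 8 live cells
Gen 1: 6 live cells, differs from original
Gen 2: 8 live cells, MATCHES original -> period = 2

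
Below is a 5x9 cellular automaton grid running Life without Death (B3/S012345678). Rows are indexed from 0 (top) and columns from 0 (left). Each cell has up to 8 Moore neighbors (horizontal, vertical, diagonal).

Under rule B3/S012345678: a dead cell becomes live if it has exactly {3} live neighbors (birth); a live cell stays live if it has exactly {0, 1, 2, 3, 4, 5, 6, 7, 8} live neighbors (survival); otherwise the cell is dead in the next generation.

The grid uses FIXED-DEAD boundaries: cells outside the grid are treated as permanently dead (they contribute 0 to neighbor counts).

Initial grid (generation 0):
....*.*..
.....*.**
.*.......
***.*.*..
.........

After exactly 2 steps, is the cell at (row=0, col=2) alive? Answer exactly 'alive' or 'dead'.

Answer: dead

Derivation:
Simulating step by step:
Generation 0 (given above): 11 live cells
Generation 1: 20 live cells
....****.
.....****
***..***.
***.*.*..
.*.......
Generation 2: 29 live cells
....*****
.*...****
*********
*****.**.
***......

Cell (0,2) at generation 2: 0 -> dead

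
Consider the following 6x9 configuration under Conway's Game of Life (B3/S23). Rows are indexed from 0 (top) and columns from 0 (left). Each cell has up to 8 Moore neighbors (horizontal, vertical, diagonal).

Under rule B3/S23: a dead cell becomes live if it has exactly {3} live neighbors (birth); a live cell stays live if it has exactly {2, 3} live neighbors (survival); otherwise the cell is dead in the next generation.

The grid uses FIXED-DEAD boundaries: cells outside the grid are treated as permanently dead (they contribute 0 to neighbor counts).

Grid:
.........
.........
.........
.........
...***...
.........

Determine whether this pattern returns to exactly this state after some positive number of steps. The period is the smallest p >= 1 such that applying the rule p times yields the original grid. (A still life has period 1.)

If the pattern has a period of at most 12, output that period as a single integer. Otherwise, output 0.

Answer: 2

Derivation:
Simulating and comparing each generation to the original:
Gen 0 (original, given above): 3 live cells
Gen 1: 3 live cells, differs from original
Gen 2: 3 live cells, MATCHES original -> period = 2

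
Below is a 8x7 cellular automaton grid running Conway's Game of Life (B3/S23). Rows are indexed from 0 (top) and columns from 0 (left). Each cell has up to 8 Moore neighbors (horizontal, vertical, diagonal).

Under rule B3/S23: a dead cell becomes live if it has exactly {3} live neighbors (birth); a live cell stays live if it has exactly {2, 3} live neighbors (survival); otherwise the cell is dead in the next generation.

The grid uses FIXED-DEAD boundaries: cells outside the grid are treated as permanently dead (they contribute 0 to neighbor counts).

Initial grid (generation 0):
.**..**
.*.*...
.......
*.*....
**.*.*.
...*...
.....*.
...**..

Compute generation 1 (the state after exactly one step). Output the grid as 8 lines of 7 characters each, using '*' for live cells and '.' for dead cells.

Answer: .**....
.*.....
.**....
*.*....
**.**..
..*....
...*...
....*..

Derivation:
Simulating step by step:
Generation 0 (given above): 16 live cells
Generation 1: 14 live cells
(generation 1 grid is the final answer)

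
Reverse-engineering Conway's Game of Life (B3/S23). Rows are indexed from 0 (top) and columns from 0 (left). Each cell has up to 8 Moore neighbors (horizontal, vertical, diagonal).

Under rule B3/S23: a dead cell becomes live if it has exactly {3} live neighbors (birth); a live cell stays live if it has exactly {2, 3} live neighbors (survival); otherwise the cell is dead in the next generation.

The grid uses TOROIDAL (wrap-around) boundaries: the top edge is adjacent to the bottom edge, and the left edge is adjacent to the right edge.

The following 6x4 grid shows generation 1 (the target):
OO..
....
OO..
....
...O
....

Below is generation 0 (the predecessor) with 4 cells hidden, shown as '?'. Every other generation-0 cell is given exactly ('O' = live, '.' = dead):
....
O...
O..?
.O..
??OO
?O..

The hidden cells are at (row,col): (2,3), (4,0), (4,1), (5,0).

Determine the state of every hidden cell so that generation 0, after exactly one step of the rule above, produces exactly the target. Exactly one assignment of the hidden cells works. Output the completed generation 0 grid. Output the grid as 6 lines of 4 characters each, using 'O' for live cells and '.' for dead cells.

Hidden generation-0 cells (in order): (2,3), (4,0), (4,1), (5,0).
A hidden cell only influences target cells in its own 3x3 neighborhood. Try each of the 2^4 = 16 assignments, step the completed generation 0 forward once under B3/S23, and compare with the target:
  (2,3)=. (4,0)=. (4,1)=. (5,0)=. -> step gives (0,0)='.' but target has 'O' -> reject
  (2,3)=. (4,0)=. (4,1)=. (5,0)=O -> step gives (3,0)='O' but target has '.' -> reject
  (2,3)=. (4,0)=. (4,1)=O (5,0)=. -> step gives (0,0)='.' but target has 'O' -> reject
  (2,3)=. (4,0)=. (4,1)=O (5,0)=O -> step gives (3,1)='O' but target has '.' -> reject
  (2,3)=. (4,0)=O (4,1)=. (5,0)=. -> step gives (0,0)='.' but target has 'O' -> reject
  (2,3)=. (4,0)=O (4,1)=. (5,0)=O -> step gives (3,1)='O' but target has '.' -> reject
  (2,3)=. (4,0)=O (4,1)=O (5,0)=. -> step gives (0,0)='.' but target has 'O' -> reject
  (2,3)=. (4,0)=O (4,1)=O (5,0)=O -> step reproduces the target at every cell -> ACCEPT
  (2,3)=O (4,0)=. (4,1)=. (5,0)=. -> step gives (0,0)='.' but target has 'O' -> reject
  (2,3)=O (4,0)=. (4,1)=. (5,0)=O -> step gives (1,0)='O' but target has '.' -> reject
  (2,3)=O (4,0)=. (4,1)=O (5,0)=. -> step gives (0,0)='.' but target has 'O' -> reject
  (2,3)=O (4,0)=. (4,1)=O (5,0)=O -> step gives (1,0)='O' but target has '.' -> reject
  (2,3)=O (4,0)=O (4,1)=. (5,0)=. -> step gives (0,0)='.' but target has 'O' -> reject
  (2,3)=O (4,0)=O (4,1)=. (5,0)=O -> step gives (1,0)='O' but target has '.' -> reject
  (2,3)=O (4,0)=O (4,1)=O (5,0)=. -> step gives (0,0)='.' but target has 'O' -> reject
  (2,3)=O (4,0)=O (4,1)=O (5,0)=O -> step gives (1,0)='O' but target has '.' -> reject
Unique solution: (2,3)=dead, (4,0)=live, (4,1)=live, (5,0)=live.
Check: live-neighbor counts of every cell in the completed generation 0:
3312
1202
2312
5444
5543
4444
Applying B3/S23 to generation 0 with these counts gives:
OO..
....
OO..
....
...O
....
which matches the target exactly.

Answer: ....
O...
O...
.O..
OOOO
OO..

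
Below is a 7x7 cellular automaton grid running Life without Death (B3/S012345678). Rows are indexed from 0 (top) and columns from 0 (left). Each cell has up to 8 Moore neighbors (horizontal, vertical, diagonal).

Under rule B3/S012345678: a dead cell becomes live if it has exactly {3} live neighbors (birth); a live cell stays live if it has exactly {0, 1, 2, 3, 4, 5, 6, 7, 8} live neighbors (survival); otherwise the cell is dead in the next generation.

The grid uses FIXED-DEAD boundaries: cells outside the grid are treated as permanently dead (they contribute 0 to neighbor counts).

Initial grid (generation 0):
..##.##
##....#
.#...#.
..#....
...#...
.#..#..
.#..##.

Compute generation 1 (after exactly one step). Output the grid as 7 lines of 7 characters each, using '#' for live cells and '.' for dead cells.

Answer: .###.##
##..#.#
###..#.
..#....
..##...
.#####.
.#..##.

Derivation:
Simulating step by step:
Generation 0 (given above): 16 live cells
Generation 1: 24 live cells
(generation 1 grid is the final answer)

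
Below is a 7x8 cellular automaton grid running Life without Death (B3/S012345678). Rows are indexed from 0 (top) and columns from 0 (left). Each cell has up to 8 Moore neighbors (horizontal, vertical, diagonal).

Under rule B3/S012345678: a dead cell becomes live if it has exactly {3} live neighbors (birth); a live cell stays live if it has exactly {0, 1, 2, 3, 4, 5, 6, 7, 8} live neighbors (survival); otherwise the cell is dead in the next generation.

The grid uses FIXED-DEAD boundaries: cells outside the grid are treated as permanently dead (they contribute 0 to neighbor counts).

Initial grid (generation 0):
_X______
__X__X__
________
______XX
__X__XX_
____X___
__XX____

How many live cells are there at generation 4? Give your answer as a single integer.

Simulating step by step:
Generation 0 (given above): 11 live cells
Generation 1: 16 live cells
_X______
__X__X__
______X_
_____XXX
__X__XXX
__X_XX__
__XX____
Generation 2: 20 live cells
_X______
__X__X__
______XX
_____XXX
__XX_XXX
_XX_XX__
__XXX___
Generation 3: 25 live cells
_X______
__X__XX_
______XX
____XXXX
_XXX_XXX
_XX_XX__
_XXXXX__
Generation 4: 30 live cells
_X______
__X__XXX
____X_XX
__XXXXXX
_XXX_XXX
XXX_XX__
_XXXXX__
Population at generation 4: 30

Answer: 30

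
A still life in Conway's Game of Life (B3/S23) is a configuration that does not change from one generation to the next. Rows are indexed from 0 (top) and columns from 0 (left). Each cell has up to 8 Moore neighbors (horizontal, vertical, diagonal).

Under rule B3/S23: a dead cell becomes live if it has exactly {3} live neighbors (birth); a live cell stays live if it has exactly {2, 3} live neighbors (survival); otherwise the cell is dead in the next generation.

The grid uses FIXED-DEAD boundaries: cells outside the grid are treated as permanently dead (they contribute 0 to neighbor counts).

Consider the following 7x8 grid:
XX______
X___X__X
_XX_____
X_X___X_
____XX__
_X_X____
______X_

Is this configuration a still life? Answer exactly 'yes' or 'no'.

Compute generation 1 and compare to generation 0 (given above):
Generation 1:
XX______
X_X_____
X_XX____
__XX_X__
_XXXXX__
____XX__
________
Cell (1,2) differs: gen0=0 vs gen1=1 -> NOT a still life.

Answer: no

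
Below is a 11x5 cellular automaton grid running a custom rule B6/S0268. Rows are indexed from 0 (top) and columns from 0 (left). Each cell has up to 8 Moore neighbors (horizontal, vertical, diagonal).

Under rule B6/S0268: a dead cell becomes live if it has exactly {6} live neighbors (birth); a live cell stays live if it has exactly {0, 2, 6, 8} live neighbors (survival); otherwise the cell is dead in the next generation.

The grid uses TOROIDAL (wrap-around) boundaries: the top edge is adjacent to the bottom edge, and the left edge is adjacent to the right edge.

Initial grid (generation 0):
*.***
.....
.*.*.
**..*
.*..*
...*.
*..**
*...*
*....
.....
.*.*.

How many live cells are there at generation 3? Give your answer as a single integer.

Answer: 3

Derivation:
Simulating step by step:
Generation 0 (given above): 20 live cells
Generation 1: 5 live cells
*....
.....
.*...
.....
.*...
.....
.....
.....
*....
.....
.*...
Generation 2: 3 live cells
.....
.....
.*...
.....
.*...
.....
.....
.....
*....
.....
.....
Generation 3: 3 live cells
.....
.....
.*...
.....
.*...
.....
.....
.....
*....
.....
.....
Population at generation 3: 3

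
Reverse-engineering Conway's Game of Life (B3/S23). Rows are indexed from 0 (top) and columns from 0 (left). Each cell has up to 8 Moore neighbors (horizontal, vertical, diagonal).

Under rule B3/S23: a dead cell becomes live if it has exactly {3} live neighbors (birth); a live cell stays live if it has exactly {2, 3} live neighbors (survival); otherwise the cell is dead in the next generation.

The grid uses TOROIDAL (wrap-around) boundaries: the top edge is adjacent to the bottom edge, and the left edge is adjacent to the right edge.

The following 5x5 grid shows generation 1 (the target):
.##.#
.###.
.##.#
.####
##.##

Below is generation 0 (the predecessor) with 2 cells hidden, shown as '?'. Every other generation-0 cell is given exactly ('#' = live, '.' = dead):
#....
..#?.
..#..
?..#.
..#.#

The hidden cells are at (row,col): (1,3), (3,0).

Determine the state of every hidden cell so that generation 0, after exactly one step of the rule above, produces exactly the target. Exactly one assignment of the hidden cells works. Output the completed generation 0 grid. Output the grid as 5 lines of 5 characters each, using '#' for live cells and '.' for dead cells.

Hidden generation-0 cells (in order): (1,3), (3,0).
A hidden cell only influences target cells in its own 3x3 neighborhood. Try each of the 2^2 = 4 assignments, step the completed generation 0 forward once under B3/S23, and compare with the target:
  (1,3)=. (3,0)=. -> step gives (0,2)='.' but target has '#' -> reject
  (1,3)=. (3,0)=# -> step gives (0,2)='.' but target has '#' -> reject
  (1,3)=# (3,0)=. -> step gives (2,1)='.' but target has '#' -> reject
  (1,3)=# (3,0)=# -> step reproduces the target at every cell -> ACCEPT
Unique solution: (1,3)=live, (3,0)=live.
Check: live-neighbor counts of every cell in the completed generation 0:
13343
13222
13343
13333
33133
Applying B3/S23 to generation 0 with these counts gives:
.##.#
.###.
.##.#
.####
##.##
which matches the target exactly.

Answer: #....
..##.
..#..
#..#.
..#.#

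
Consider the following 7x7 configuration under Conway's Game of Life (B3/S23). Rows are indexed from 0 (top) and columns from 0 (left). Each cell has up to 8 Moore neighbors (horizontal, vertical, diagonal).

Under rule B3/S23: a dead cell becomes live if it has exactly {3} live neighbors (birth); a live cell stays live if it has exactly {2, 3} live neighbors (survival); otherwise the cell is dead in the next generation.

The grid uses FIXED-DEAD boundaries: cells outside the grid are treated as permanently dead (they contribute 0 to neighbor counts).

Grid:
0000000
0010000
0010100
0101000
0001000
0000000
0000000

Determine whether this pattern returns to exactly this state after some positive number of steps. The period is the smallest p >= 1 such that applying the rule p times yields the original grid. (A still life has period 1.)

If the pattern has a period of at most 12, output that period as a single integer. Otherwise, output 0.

Simulating and comparing each generation to the original:
Gen 0 (original, given above): 6 live cells
Gen 1: 6 live cells, differs from original
Gen 2: 6 live cells, MATCHES original -> period = 2

Answer: 2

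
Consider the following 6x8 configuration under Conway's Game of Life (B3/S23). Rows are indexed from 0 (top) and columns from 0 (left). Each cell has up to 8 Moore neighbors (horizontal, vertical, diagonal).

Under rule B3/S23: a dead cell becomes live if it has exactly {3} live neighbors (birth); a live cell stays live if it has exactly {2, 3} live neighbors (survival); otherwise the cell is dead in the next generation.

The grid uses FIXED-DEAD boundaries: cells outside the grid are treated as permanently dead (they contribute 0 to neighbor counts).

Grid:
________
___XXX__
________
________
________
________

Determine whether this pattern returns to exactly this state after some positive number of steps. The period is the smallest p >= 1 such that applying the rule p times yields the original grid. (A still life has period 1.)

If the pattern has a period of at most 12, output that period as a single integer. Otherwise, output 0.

Simulating and comparing each generation to the original:
Gen 0 (original, given above): 3 live cells
Gen 1: 3 live cells, differs from original
Gen 2: 3 live cells, MATCHES original -> period = 2

Answer: 2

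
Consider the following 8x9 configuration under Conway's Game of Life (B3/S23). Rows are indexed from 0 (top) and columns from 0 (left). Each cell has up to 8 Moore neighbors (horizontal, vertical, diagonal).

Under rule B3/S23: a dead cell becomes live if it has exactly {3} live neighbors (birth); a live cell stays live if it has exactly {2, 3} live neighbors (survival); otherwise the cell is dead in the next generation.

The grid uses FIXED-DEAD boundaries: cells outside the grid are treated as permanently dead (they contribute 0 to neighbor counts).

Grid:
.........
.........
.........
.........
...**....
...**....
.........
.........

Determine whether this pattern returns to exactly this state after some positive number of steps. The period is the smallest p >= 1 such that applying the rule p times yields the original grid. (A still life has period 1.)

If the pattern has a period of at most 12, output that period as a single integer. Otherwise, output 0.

Simulating and comparing each generation to the original:
Gen 0 (original, given above): 4 live cells
Gen 1: 4 live cells, MATCHES original -> period = 1

Answer: 1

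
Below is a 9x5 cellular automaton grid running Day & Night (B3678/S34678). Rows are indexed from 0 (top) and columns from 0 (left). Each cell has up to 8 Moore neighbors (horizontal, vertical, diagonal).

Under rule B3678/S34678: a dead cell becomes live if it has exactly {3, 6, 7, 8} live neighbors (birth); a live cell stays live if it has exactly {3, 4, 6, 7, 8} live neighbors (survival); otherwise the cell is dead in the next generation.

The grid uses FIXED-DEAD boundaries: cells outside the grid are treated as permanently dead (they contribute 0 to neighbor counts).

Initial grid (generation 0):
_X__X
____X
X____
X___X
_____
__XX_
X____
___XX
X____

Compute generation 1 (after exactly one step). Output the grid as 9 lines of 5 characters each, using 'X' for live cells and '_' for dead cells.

Simulating step by step:
Generation 0 (given above): 12 live cells
Generation 1: 3 live cells
(generation 1 grid is the final answer)

Answer: _____
_____
_____
_____
___X_
_____
__X_X
_____
_____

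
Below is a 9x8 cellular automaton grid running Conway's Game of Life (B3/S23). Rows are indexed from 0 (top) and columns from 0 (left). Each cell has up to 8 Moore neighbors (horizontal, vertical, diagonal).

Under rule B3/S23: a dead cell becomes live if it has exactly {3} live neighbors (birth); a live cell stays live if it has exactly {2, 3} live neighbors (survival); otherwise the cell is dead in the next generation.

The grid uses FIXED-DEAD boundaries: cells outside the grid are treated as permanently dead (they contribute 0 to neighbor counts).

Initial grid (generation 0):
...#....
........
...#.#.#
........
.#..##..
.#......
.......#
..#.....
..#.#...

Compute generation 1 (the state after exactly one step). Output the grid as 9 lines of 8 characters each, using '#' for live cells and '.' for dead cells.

Simulating step by step:
Generation 0 (given above): 12 live cells
Generation 1: 5 live cells
(generation 1 grid is the final answer)

Answer: ........
....#...
........
.....##.
........
........
........
...#....
...#....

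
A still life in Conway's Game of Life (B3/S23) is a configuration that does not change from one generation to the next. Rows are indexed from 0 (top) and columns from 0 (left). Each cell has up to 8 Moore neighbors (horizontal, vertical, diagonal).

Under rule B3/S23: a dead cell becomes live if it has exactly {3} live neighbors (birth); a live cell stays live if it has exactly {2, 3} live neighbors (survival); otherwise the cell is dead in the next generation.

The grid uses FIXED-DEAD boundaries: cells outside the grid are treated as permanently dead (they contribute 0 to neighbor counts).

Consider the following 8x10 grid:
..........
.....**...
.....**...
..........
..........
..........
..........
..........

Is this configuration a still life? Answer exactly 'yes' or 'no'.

Compute generation 1 and compare to generation 0 (given above):
Generation 1:
..........
.....**...
.....**...
..........
..........
..........
..........
..........
The grids are IDENTICAL -> still life.

Answer: yes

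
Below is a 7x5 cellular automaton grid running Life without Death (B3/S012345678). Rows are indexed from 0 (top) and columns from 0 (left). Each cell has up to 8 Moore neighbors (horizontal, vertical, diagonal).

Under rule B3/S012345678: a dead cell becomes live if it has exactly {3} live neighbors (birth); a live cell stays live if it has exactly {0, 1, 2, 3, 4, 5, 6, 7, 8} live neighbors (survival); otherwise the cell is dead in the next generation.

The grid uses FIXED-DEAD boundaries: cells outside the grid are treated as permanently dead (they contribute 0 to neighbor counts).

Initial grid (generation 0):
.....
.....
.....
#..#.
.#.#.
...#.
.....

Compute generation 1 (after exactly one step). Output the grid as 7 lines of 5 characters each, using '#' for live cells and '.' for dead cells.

Simulating step by step:
Generation 0 (given above): 5 live cells
Generation 1: 8 live cells
(generation 1 grid is the final answer)

Answer: .....
.....
.....
#.##.
.#.##
..##.
.....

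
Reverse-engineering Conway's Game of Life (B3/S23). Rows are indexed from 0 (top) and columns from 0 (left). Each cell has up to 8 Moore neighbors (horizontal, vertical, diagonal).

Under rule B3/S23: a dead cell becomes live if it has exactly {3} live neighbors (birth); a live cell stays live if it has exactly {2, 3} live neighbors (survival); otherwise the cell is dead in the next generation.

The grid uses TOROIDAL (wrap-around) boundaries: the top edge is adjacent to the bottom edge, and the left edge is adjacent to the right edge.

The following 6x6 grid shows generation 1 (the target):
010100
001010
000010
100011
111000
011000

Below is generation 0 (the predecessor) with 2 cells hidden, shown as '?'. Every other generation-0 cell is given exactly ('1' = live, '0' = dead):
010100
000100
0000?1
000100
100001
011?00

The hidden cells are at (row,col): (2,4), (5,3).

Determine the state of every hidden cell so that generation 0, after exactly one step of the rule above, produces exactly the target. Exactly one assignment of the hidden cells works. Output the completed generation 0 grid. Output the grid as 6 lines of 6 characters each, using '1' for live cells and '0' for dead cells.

Answer: 010100
000100
000001
000100
100001
011000

Derivation:
Hidden generation-0 cells (in order): (2,4), (5,3).
A hidden cell only influences target cells in its own 3x3 neighborhood. Try each of the 2^2 = 4 assignments, step the completed generation 0 forward once under B3/S23, and compare with the target:
  (2,4)=0 (5,3)=0 -> step reproduces the target at every cell -> ACCEPT
  (2,4)=0 (5,3)=1 -> step gives (0,4)='1' but target has '0' -> reject
  (2,4)=1 (5,3)=0 -> step gives (1,3)='1' but target has '0' -> reject
  (2,4)=1 (5,3)=1 -> step gives (0,4)='1' but target has '0' -> reject
Unique solution: (2,4)=dead, (5,3)=dead.
Check: live-neighbor counts of every cell in the completed generation 0:
225220
213131
102230
311033
233221
433222
Applying B3/S23 to generation 0 with these counts gives:
010100
001010
000010
100011
111000
011000
which matches the target exactly.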